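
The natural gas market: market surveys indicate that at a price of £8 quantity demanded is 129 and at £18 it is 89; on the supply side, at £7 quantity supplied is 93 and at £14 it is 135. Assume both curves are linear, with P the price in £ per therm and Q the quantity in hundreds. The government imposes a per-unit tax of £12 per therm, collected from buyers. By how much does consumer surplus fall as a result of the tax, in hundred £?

Consumer surplus falls by £738.72 hundred.

Demand slope: (89 − 129)/(18 − 8) = -4, so Qd = 161 − 4P.
Supply slope: (135 − 93)/(14 − 7) = 6, so Qs = 6P + 51.
Before the tax: set 161 − 4P = 6P + 51 → P* = £11, Q* = 117.
With the tax collected from buyers, demand (in seller-price terms) shifts: Qd = 161 − 4(P + 12).
New equilibrium: buyers pay £18.2, sellers receive £6.2, Q = 88.2. (Wedge: Pb − Ps = 12.)
ΔCS is the trapezoid between Q = 88.2 and Q = 117 of height £7.2: ½ · (117 + 88.2) · 7.2 = £738.72.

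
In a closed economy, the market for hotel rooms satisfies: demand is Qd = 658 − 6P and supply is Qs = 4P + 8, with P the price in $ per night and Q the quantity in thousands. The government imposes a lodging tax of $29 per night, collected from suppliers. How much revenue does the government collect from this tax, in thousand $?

Without the tax, 658 − 6P = 4P + 8 gives 10P = 650, so P* = $65 and Q* = 268.
With the tax collected from suppliers, supply shifts: Qs = 4(P − 29) + 8.
New equilibrium: buyers pay $76.6, suppliers receive $47.6, Q = 198.4. (Wedge: Pb − Ps = 29.)
Revenue = t · Q = 29 · 198.4 = $5753.6.

Tax revenue = $5753.6 thousand.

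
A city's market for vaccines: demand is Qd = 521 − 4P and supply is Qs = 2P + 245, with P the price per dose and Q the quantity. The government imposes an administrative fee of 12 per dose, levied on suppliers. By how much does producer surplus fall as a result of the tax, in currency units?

Producer surplus falls by 2632.

Before the tax: set 521 − 4P = 2P + 245 → P* = 46, Q* = 337.
With the tax collected from suppliers, supply shifts: Qs = 2(P − 12) + 245.
Solving gives Q = 321 with buyers paying 50 and suppliers receiving 38 (the 12 wedge).
ΔPS is the trapezoid between Q = 321 and Q = 337 of height 8: ½ · (337 + 321) · 8 = 2632.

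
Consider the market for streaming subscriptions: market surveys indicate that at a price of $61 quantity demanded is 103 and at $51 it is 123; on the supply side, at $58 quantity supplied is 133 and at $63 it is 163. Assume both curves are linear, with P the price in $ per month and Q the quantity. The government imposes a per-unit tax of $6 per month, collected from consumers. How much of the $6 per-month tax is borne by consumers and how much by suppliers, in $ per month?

Consumers bear $4.5 per month; suppliers bear $1.5 per month.

Demand slope: (123 − 103)/(51 − 61) = -2, so Qd = 225 − 2P.
Supply slope: (163 − 133)/(63 − 58) = 6, so Qs = 6P − 215.
Before the tax: set 225 − 2P = 6P − 215 → P* = $55, Q* = 115.
With the tax collected from consumers, demand (in seller-price terms) shifts: Qd = 225 − 2(P + 6).
Solving gives Q = 106 with consumers paying $59.5 and suppliers receiving $53.5 (the $6 wedge).
Burden on consumers: $4.5; on suppliers: $1.5. (They sum to $6.)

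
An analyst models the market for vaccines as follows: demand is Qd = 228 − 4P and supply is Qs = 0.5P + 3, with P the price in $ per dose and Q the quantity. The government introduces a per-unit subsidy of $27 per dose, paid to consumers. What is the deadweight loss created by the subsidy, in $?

Deadweight loss = $162.

Without the subsidy, 228 − 4P = 0.5P + 3 gives 4.5P = 225, so P* = $50 and Q* = 28.
With a per-unit subsidy paid to consumers, each effectively pays P − 27, so demand becomes Qd = 228 − 4(P − 27).
New equilibrium: consumers pay $47, sellers receive $74, Q = 40. (Wedge: Pb − Ps = −27.)
Quantity rises by |ΔQ| = |28 − 40| = 12.
DWL = ½ · t · |ΔQ| = ½ · 27 · 12 = $162.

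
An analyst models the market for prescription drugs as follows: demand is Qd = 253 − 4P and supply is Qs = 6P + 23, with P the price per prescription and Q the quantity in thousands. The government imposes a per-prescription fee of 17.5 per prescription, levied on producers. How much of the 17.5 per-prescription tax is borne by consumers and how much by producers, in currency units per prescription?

Before the tax: set 253 − 4P = 6P + 23 → P* = 23, Q* = 161.
With the tax collected from producers, supply shifts: Qs = 6(P − 17.5) + 23.
Solving gives Q = 119 with consumers paying 33.5 and producers receiving 16 (the 17.5 wedge).
Burden on consumers: 10.5; on producers: 7. (They sum to 17.5.)

Consumers bear 10.5 per prescription; producers bear 7 per prescription.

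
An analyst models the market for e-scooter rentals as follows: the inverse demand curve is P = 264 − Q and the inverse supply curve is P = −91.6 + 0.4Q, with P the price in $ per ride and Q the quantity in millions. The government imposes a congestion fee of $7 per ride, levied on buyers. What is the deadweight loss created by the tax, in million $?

Deadweight loss = $17.5 million.

Rewrite in direct form: Qd = 264 − P and Qs = 2.5P + 229.
Before the tax: set 264 − P = 2.5P + 229 → P* = $10, Q* = 254.
With the tax collected from buyers, demand (in seller-price terms) shifts: Qd = 264 − (P + 7).
Solving gives Q = 249 with buyers paying $15 and suppliers receiving $8 (the $7 wedge).
Quantity falls by |ΔQ| = |254 − 249| = 5.
DWL = ½ · t · |ΔQ| = ½ · 7 · 5 = $17.5.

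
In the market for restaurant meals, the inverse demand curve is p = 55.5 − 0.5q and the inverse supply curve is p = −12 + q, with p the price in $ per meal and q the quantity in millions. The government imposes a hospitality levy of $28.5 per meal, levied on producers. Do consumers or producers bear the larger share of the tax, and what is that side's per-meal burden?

Rewrite in direct form: qd = 111 − 2p and qs = p + 12.
Without the tax, 111 − 2p = p + 12 gives 3p = 99, so p* = $33 and q* = 45.
With the tax collected from producers, supply shifts: qs = (p − 28.5) + 12.
New equilibrium: consumers pay $42.5, producers receive $14, q = 26. (Wedge: pb − ps = 28.5.)
Per-meal burden: consumers $9.5, producers $19.
Producers take the larger share because supply is less price-elastic here (demand slope 2 vs supply slope 1).
The less price-elastic side of the market bears the larger share of a per-unit tax.

Producers bear the larger share: $19 per meal.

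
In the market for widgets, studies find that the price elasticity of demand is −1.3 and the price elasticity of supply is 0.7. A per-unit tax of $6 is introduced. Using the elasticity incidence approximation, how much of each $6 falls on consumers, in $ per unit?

Incidence ratio: consumers' share ≈ εs / (εs + |εd|) = 0.7 / (0.7 + 1.3) = 0.35.
So consumers bear ≈ 0.35 × $6 = $2.1; sellers bear $3.9.

Consumers bear ≈ $2.1 per unit.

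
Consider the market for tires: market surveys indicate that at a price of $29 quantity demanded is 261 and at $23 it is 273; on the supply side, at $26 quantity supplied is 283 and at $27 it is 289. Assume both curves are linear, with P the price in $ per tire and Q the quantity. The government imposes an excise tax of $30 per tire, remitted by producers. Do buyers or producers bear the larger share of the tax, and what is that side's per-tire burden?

Demand slope: (273 − 261)/(23 − 29) = -2, so Qd = 319 − 2P.
Supply slope: (289 − 283)/(27 − 26) = 6, so Qs = 6P + 127.
Before the tax: set 319 − 2P = 6P + 127 → P* = $24, Q* = 271.
With the tax collected from producers, supply shifts: Qs = 6(P − 30) + 127.
Solving gives Q = 226 with buyers paying $46.5 and producers receiving $16.5 (the $30 wedge).
Per-tire burden: buyers $22.5, producers $7.5.
Buyers take the larger share because demand is less price-elastic here (demand slope 2 vs supply slope 6).

Buyers bear the larger share: $22.5 per tire.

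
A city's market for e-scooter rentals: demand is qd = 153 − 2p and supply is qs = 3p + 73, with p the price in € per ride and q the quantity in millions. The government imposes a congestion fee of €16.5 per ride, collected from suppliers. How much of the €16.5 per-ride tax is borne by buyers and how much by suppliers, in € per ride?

Buyers bear €9.9 per ride; suppliers bear €6.6 per ride.

Without the tax, 153 − 2p = 3p + 73 gives 5p = 80, so p* = €16 and q* = 121.
With the tax collected from suppliers, supply shifts: qs = 3(p − 16.5) + 73.
Solving gives q = 101.2 with buyers paying €25.9 and suppliers receiving €9.4 (the €16.5 wedge).
Burden on buyers: €9.9; on suppliers: €6.6. (They sum to €16.5.)
The less price-elastic side of the market bears the larger share of a per-unit tax.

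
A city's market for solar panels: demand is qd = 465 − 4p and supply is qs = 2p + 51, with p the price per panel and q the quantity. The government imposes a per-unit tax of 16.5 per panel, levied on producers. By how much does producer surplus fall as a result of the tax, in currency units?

Before the tax: set 465 − 4p = 2p + 51 → p* = 69, q* = 189.
With the tax collected from producers, supply shifts: qs = 2(p − 16.5) + 51.
New equilibrium: buyers pay 74.5, producers receive 58, q = 167. (Wedge: pb − ps = 16.5.)
ΔPS is the trapezoid between Q = 167 and Q = 189 of height 11: ½ · (189 + 167) · 11 = 1958.

Producer surplus falls by 1958.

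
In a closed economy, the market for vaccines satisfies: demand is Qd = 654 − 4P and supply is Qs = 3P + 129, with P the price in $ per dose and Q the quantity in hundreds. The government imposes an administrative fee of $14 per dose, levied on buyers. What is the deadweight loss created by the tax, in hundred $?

Deadweight loss = $168 hundred.

Without the tax, 654 − 4P = 3P + 129 gives 7P = 525, so P* = $75 and Q* = 354.
With the tax collected from buyers, demand (in seller-price terms) shifts: Qd = 654 − 4(P + 14).
New equilibrium: buyers pay $81, producers receive $67, Q = 330. (Wedge: Pb − Ps = 14.)
Quantity falls by |ΔQ| = |354 − 330| = 24.
DWL = ½ · t · |ΔQ| = ½ · 14 · 24 = $168.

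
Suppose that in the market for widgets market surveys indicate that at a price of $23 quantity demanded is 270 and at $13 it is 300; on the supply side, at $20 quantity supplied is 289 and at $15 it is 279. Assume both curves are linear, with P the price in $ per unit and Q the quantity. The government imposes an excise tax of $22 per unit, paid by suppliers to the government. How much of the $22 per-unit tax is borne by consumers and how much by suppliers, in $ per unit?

Consumers bear $8.8 per unit; suppliers bear $13.2 per unit.

Demand slope: (300 − 270)/(13 − 23) = -3, so Qd = 339 − 3P.
Supply slope: (279 − 289)/(15 − 20) = 2, so Qs = 2P + 249.
Without the tax, 339 − 3P = 2P + 249 gives 5P = 90, so P* = $18 and Q* = 285.
With the tax collected from suppliers, supply shifts: Qs = 2(P − 22) + 249.
Solving gives Q = 258.6 with consumers paying $26.8 and suppliers receiving $4.8 (the $22 wedge).
Burden on consumers: $8.8; on suppliers: $13.2. (They sum to $22.)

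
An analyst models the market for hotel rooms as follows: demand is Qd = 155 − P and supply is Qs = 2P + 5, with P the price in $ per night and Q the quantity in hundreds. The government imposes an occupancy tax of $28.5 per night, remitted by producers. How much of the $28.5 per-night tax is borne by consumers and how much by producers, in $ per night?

Consumers bear $19 per night; producers bear $9.5 per night.

Without the tax, 155 − P = 2P + 5 gives 3P = 150, so P* = $50 and Q* = 105.
With the tax collected from producers, supply shifts: Qs = 2(P − 28.5) + 5.
New equilibrium: consumers pay $69, producers receive $40.5, Q = 86. (Wedge: Pb − Ps = 28.5.)
Burden on consumers: $19; on producers: $9.5. (They sum to $28.5.)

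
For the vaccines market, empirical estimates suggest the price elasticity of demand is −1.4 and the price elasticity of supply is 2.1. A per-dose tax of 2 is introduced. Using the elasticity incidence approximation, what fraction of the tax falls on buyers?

Incidence ratio: buyers' share ≈ εs / (εs + |εd|) = 2.1 / (2.1 + 1.4) = 0.6.
Supply is the more elastic side, so buyers bear the larger share.

Buyers' share ≈ 0.6.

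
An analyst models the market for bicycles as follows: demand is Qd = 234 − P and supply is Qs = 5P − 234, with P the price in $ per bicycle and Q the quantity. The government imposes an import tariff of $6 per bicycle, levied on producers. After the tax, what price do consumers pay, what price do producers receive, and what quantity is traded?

Consumers pay $83; producers receive $77; quantity = 151.

Without the tax, 234 − P = 5P − 234 gives 6P = 468, so P* = $78 and Q* = 156.
With the tax collected from producers, supply shifts: Qs = 5(P − 6) − 234.
New equilibrium: consumers pay $83, producers receive $77, Q = 151. (Wedge: Pb − Ps = 6.)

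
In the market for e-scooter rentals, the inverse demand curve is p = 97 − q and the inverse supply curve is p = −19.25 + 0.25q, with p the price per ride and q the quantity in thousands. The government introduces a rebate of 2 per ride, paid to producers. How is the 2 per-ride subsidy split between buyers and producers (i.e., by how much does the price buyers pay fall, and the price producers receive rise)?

Inverting to q(p) form: qd = 97 − p; qs = 4p + 77.
Without the subsidy, 97 − p = 4p + 77 gives 5p = 20, so p* = 4 and q* = 93.
With a per-unit subsidy paid to producers, each receives p + 2 per unit sold, so supply becomes qs = 4(p + 2) + 77.
Solving gives q = 94.6 with buyers paying 2.4 and producers receiving 4.4 (the 2 wedge).
Gain to buyers: 1.6; to producers: 0.4. (They sum to 2.)

Buyers gain 1.6 per ride; producers gain 0.4 per ride.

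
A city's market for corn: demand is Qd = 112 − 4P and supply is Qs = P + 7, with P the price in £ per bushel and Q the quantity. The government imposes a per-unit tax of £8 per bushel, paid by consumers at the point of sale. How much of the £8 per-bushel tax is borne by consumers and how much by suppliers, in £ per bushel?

Consumers bear £1.6 per bushel; suppliers bear £6.4 per bushel.

Before the tax: set 112 − 4P = P + 7 → P* = £21, Q* = 28.
With the tax collected from consumers, demand (in seller-price terms) shifts: Qd = 112 − 4(P + 8).
New equilibrium: consumers pay £22.6, suppliers receive £14.6, Q = 21.6. (Wedge: Pb − Ps = 8.)
Burden on consumers: £1.6; on suppliers: £6.4. (They sum to £8.)
The less price-elastic side of the market bears the larger share of a per-unit tax.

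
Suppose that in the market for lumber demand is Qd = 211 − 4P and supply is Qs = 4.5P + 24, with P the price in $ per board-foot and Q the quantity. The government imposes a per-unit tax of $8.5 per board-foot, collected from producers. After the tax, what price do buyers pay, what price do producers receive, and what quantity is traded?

Without the tax, 211 − 4P = 4.5P + 24 gives 8.5P = 187, so P* = $22 and Q* = 123.
With the tax collected from producers, supply shifts: Qs = 4.5(P − 8.5) + 24.
New equilibrium: buyers pay $26.5, producers receive $18, Q = 105. (Wedge: Pb − Ps = 8.5.)

Buyers pay $26.5; producers receive $18; quantity = 105.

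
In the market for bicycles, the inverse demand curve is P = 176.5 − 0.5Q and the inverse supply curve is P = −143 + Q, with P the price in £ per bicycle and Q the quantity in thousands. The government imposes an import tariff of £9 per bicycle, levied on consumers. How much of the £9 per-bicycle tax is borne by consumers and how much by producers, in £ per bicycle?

Inverting to Q(P) form: Qd = 353 − 2P; Qs = P + 143.
Without the tax, 353 − 2P = P + 143 gives 3P = 210, so P* = £70 and Q* = 213.
With the tax collected from consumers, demand (in seller-price terms) shifts: Qd = 353 − 2(P + 9).
Solving gives Q = 207 with consumers paying £73 and producers receiving £64 (the £9 wedge).
Burden on consumers: £3; on producers: £6. (They sum to £9.)

Consumers bear £3 per bicycle; producers bear £6 per bicycle.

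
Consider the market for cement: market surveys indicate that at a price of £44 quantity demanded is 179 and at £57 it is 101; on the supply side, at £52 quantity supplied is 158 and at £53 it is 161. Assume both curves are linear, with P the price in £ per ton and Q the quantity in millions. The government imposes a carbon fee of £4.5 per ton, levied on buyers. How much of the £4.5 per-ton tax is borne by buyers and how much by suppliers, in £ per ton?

Buyers bear £1.5 per ton; suppliers bear £3 per ton.

Demand slope: (101 − 179)/(57 − 44) = -6, so Qd = 443 − 6P.
Supply slope: (161 − 158)/(53 − 52) = 3, so Qs = 3P + 2.
Without the tax, 443 − 6P = 3P + 2 gives 9P = 441, so P* = £49 and Q* = 149.
With the tax collected from buyers, demand (in seller-price terms) shifts: Qd = 443 − 6(P + 4.5).
New equilibrium: buyers pay £50.5, suppliers receive £46, Q = 140. (Wedge: Pb − Ps = 4.5.)
Burden on buyers: £1.5; on suppliers: £3. (They sum to £4.5.)
The less price-elastic side of the market bears the larger share of a per-unit tax.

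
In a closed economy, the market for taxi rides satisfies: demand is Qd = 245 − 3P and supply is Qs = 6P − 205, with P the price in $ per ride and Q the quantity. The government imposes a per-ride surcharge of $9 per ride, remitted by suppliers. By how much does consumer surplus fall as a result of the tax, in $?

Consumer surplus falls by $516.

Before the tax: set 245 − 3P = 6P − 205 → P* = $50, Q* = 95.
With the tax collected from suppliers, supply shifts: Qs = 6(P − 9) − 205.
Solving gives Q = 77 with buyers paying $56 and suppliers receiving $47 (the $9 wedge).
ΔCS is the trapezoid between Q = 77 and Q = 95 of height $6: ½ · (95 + 77) · 6 = $516.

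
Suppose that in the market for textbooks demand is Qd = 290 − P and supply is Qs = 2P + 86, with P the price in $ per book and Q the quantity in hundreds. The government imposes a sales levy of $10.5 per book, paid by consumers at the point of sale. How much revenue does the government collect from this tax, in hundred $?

Tax revenue = $2257.5 hundred.

Before the tax: set 290 − P = 2P + 86 → P* = $68, Q* = 222.
With the tax collected from consumers, demand (in seller-price terms) shifts: Qd = 290 − (P + 10.5).
New equilibrium: consumers pay $75, suppliers receive $64.5, Q = 215. (Wedge: Pb − Ps = 10.5.)
Revenue = t · Q = 10.5 · 215 = $2257.5.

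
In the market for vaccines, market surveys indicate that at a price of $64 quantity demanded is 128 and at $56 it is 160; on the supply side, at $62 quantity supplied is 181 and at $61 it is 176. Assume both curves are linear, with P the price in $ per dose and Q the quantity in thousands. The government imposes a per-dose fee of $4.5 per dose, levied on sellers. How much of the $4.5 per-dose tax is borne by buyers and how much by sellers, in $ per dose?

Demand slope: (160 − 128)/(56 − 64) = -4, so Qd = 384 − 4P.
Supply slope: (176 − 181)/(61 − 62) = 5, so Qs = 5P − 129.
Without the tax, 384 − 4P = 5P − 129 gives 9P = 513, so P* = $57 and Q* = 156.
With the tax collected from sellers, supply shifts: Qs = 5(P − 4.5) − 129.
Solving gives Q = 146 with buyers paying $59.5 and sellers receiving $55 (the $4.5 wedge).
Burden on buyers: $2.5; on sellers: $2. (They sum to $4.5.)

Buyers bear $2.5 per dose; sellers bear $2 per dose.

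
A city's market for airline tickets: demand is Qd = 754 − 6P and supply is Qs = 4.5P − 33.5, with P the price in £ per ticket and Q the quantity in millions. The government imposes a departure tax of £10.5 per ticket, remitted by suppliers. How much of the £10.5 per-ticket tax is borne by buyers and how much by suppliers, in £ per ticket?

Before the tax: set 754 − 6P = 4.5P − 33.5 → P* = £75, Q* = 304.
With the tax collected from suppliers, supply shifts: Qs = 4.5(P − 10.5) − 33.5.
New equilibrium: buyers pay £79.5, suppliers receive £69, Q = 277. (Wedge: Pb − Ps = 10.5.)
Burden on buyers: £4.5; on suppliers: £6. (They sum to £10.5.)
The less price-elastic side of the market bears the larger share of a per-unit tax.

Buyers bear £4.5 per ticket; suppliers bear £6 per ticket.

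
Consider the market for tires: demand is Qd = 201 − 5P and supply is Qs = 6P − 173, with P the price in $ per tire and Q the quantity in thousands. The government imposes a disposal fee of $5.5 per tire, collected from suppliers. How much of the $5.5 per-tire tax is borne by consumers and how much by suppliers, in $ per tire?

Consumers bear $3 per tire; suppliers bear $2.5 per tire.

Before the tax: set 201 − 5P = 6P − 173 → P* = $34, Q* = 31.
With the tax collected from suppliers, supply shifts: Qs = 6(P − 5.5) − 173.
Solving gives Q = 16 with consumers paying $37 and suppliers receiving $31.5 (the $5.5 wedge).
Burden on consumers: $3; on suppliers: $2.5. (They sum to $5.5.)
The less price-elastic side of the market bears the larger share of a per-unit tax.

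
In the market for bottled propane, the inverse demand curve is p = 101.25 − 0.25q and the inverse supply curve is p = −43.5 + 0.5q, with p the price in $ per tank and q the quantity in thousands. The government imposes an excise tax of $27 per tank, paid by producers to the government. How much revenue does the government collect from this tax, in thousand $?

Inverting to q(p) form: qd = 405 − 4p; qs = 2p + 87.
Before the tax: set 405 − 4p = 2p + 87 → p* = $53, q* = 193.
With the tax collected from producers, supply shifts: qs = 2(p − 27) + 87.
Solving gives q = 157 with buyers paying $62 and producers receiving $35 (the $27 wedge).
Revenue = t · Q = 27 · 157 = $4239.

Tax revenue = $4239 thousand.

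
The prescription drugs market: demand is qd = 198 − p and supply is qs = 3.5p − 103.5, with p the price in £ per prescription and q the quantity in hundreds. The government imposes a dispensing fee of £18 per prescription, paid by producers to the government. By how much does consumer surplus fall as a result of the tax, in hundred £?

Without the tax, 198 − p = 3.5p − 103.5 gives 4.5p = 301.5, so p* = £67 and q* = 131.
With the tax collected from producers, supply shifts: qs = 3.5(p − 18) − 103.5.
Solving gives q = 117 with buyers paying £81 and producers receiving £63 (the £18 wedge).
ΔCS is the trapezoid between Q = 117 and Q = 131 of height £14: ½ · (131 + 117) · 14 = £1736.

Consumer surplus falls by £1736 hundred.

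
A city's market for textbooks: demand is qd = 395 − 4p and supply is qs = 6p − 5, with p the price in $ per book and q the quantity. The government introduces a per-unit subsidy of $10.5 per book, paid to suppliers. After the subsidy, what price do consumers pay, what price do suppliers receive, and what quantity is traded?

Before the subsidy: set 395 − 4p = 6p − 5 → p* = $40, q* = 235.
With a per-unit subsidy paid to suppliers, each receives p + 10.5 per unit sold, so supply becomes qs = 6(p + 10.5) − 5.
New equilibrium: consumers pay $33.7, suppliers receive $44.2, q = 260.2. (Wedge: pb − ps = −10.5.)

Consumers pay $33.7; suppliers receive $44.2; quantity = 260.2.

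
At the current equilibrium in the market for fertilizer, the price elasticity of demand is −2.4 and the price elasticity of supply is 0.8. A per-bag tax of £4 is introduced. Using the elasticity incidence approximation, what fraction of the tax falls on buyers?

Incidence ratio: buyers' share ≈ εs / (εs + |εd|) = 0.8 / (0.8 + 2.4) = 0.25.
Supply is the less elastic side, so buyers bear the smaller share.

Buyers' share ≈ 0.25.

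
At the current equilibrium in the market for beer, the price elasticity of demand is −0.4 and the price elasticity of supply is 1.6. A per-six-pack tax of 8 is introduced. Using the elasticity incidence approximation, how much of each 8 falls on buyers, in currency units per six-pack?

Buyers bear ≈ 6.4 per six-pack.

Incidence ratio: buyers' share ≈ εs / (εs + |εd|) = 1.6 / (1.6 + 0.4) = 0.8.
So buyers bear ≈ 0.8 × 8 = 6.4; sellers bear 1.6.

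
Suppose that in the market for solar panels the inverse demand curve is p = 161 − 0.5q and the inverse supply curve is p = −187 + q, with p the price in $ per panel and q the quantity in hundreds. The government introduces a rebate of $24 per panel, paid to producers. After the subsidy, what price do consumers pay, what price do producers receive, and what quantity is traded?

Consumers pay $37; producers receive $61; quantity = 248.

Inverting to q(p) form: qd = 322 − 2p; qs = p + 187.
Without the subsidy, 322 − 2p = p + 187 gives 3p = 135, so p* = $45 and q* = 232.
With a per-unit subsidy paid to producers, each receives p + 24 per unit sold, so supply becomes qs = (p + 24) + 187.
Solving gives q = 248 with consumers paying $37 and producers receiving $61 (the $24 wedge).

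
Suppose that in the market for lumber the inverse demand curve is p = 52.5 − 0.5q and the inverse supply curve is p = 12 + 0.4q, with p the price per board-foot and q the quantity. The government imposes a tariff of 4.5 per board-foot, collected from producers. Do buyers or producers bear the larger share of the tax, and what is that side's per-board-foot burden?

Inverting to q(p) form: qd = 105 − 2p; qs = 2.5p − 30.
Without the tax, 105 − 2p = 2.5p − 30 gives 4.5p = 135, so p* = 30 and q* = 45.
With the tax collected from producers, supply shifts: qs = 2.5(p − 4.5) − 30.
New equilibrium: buyers pay 32.5, producers receive 28, q = 40. (Wedge: pb − ps = 4.5.)
Per-board-foot burden: buyers 2.5, producers 2.
Buyers take the larger share because demand is less price-elastic here (demand slope 2 vs supply slope 2.5).
The less price-elastic side of the market bears the larger share of a per-unit tax.

Buyers bear the larger share: 2.5 per board-foot.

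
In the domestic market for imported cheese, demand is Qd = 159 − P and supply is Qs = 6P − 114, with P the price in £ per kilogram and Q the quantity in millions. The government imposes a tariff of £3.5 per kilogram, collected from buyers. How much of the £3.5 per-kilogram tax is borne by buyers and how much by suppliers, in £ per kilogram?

Buyers bear £3 per kilogram; suppliers bear £0.5 per kilogram.

Before the tax: set 159 − P = 6P − 114 → P* = £39, Q* = 120.
With the tax collected from buyers, demand (in seller-price terms) shifts: Qd = 159 − (P + 3.5).
Solving gives Q = 117 with buyers paying £42 and suppliers receiving £38.5 (the £3.5 wedge).
Burden on buyers: £3; on suppliers: £0.5. (They sum to £3.5.)
The less price-elastic side of the market bears the larger share of a per-unit tax.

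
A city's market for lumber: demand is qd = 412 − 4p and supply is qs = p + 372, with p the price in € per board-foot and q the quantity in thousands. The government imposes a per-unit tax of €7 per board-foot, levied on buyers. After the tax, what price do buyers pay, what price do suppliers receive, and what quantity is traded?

Without the tax, 412 − 4p = p + 372 gives 5p = 40, so p* = €8 and q* = 380.
With the tax collected from buyers, demand (in seller-price terms) shifts: qd = 412 − 4(p + 7).
Solving gives q = 374.4 with buyers paying €9.4 and suppliers receiving €2.4 (the €7 wedge).
The less price-elastic side of the market bears the larger share of a per-unit tax.

Buyers pay €9.4; suppliers receive €2.4; quantity = 374.4.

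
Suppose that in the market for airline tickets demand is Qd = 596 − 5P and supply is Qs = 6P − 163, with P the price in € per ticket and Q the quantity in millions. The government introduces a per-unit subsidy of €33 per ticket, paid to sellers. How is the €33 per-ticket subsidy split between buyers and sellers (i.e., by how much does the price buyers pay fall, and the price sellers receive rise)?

Without the subsidy, 596 − 5P = 6P − 163 gives 11P = 759, so P* = €69 and Q* = 251.
With a per-unit subsidy paid to sellers, each receives P + 33 per unit sold, so supply becomes Qs = 6(P + 33) − 163.
New equilibrium: buyers pay €51, sellers receive €84, Q = 341. (Wedge: Pb − Ps = −33.)
Gain to buyers: €18; to sellers: €15. (They sum to €33.)

Buyers gain €18 per ticket; sellers gain €15 per ticket.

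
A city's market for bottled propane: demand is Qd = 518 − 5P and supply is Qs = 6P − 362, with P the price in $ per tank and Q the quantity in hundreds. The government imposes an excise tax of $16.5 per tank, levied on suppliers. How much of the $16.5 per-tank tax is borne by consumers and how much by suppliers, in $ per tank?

Before the tax: set 518 − 5P = 6P − 362 → P* = $80, Q* = 118.
With the tax collected from suppliers, supply shifts: Qs = 6(P − 16.5) − 362.
New equilibrium: consumers pay $89, suppliers receive $72.5, Q = 73. (Wedge: Pb − Ps = 16.5.)
Burden on consumers: $9; on suppliers: $7.5. (They sum to $16.5.)
The less price-elastic side of the market bears the larger share of a per-unit tax.

Consumers bear $9 per tank; suppliers bear $7.5 per tank.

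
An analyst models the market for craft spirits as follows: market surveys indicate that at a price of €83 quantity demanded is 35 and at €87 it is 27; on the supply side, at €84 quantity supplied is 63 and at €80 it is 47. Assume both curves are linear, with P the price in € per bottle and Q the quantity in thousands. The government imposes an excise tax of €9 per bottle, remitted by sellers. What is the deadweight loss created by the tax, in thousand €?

Deadweight loss = €54 thousand.

Demand slope: (27 − 35)/(87 − 83) = -2, so Qd = 201 − 2P.
Supply slope: (47 − 63)/(80 − 84) = 4, so Qs = 4P − 273.
Before the tax: set 201 − 2P = 4P − 273 → P* = €79, Q* = 43.
With the tax collected from sellers, supply shifts: Qs = 4(P − 9) − 273.
Solving gives Q = 31 with buyers paying €85 and sellers receiving €76 (the €9 wedge).
Quantity falls by |ΔQ| = |43 − 31| = 12.
DWL = ½ · t · |ΔQ| = ½ · 9 · 12 = €54.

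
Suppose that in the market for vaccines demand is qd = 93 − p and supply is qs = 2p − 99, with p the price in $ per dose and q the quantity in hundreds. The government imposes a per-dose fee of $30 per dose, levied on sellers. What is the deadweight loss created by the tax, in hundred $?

Before the tax: set 93 − p = 2p − 99 → p* = $64, q* = 29.
With the tax collected from sellers, supply shifts: qs = 2(p − 30) − 99.
Solving gives q = 9 with buyers paying $84 and sellers receiving $54 (the $30 wedge).
Quantity falls by |ΔQ| = |29 − 9| = 20.
DWL = ½ · t · |ΔQ| = ½ · 30 · 20 = $300.

Deadweight loss = $300 hundred.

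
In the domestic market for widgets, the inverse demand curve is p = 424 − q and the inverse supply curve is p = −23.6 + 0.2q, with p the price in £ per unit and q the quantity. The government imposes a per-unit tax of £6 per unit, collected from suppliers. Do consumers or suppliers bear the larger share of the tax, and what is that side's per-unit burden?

Inverting to q(p) form: qd = 424 − p; qs = 5p + 118.
Without the tax, 424 − p = 5p + 118 gives 6p = 306, so p* = £51 and q* = 373.
With the tax collected from suppliers, supply shifts: qs = 5(p − 6) + 118.
New equilibrium: consumers pay £56, suppliers receive £50, q = 368. (Wedge: pb − ps = 6.)
Per-unit burden: consumers £5, suppliers £1.
Consumers take the larger share because demand is less price-elastic here (demand slope 1 vs supply slope 5).
The less price-elastic side of the market bears the larger share of a per-unit tax.

Consumers bear the larger share: £5 per unit.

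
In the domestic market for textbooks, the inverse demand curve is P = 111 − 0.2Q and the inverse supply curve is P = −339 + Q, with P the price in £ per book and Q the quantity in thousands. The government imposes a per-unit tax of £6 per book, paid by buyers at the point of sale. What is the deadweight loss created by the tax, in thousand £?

Deadweight loss = £15 thousand.

Inverting to Q(P) form: Qd = 555 − 5P; Qs = P + 339.
Without the tax, 555 − 5P = P + 339 gives 6P = 216, so P* = £36 and Q* = 375.
With the tax collected from buyers, demand (in seller-price terms) shifts: Qd = 555 − 5(P + 6).
New equilibrium: buyers pay £37, suppliers receive £31, Q = 370. (Wedge: Pb − Ps = 6.)
Quantity falls by |ΔQ| = |375 − 370| = 5.
DWL = ½ · t · |ΔQ| = ½ · 6 · 5 = £15.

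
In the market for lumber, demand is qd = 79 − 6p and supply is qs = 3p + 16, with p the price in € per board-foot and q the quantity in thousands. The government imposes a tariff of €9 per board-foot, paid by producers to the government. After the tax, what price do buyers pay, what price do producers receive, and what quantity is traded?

Before the tax: set 79 − 6p = 3p + 16 → p* = €7, q* = 37.
With the tax collected from producers, supply shifts: qs = 3(p − 9) + 16.
New equilibrium: buyers pay €10, producers receive €1, q = 19. (Wedge: pb − ps = 9.)
The less price-elastic side of the market bears the larger share of a per-unit tax.

Buyers pay €10; producers receive €1; quantity = 19.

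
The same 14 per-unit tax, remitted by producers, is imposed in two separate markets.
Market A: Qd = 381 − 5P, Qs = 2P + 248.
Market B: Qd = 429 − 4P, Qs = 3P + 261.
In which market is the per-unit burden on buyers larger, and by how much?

Market B, by 2.

Market A: pre-tax P* = 19, Q* = 286; post-tax Q = 266; per-unit burden on buyers = 4.
Market B: pre-tax P* = 24, Q* = 333; post-tax Q = 309; per-unit burden on buyers = 6.
Difference: 4 vs 6 → market B is larger by 2.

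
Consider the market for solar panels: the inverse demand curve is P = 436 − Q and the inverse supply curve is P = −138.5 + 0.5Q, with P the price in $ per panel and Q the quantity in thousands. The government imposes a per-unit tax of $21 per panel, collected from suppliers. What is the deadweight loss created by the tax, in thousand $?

Rewrite in direct form: Qd = 436 − P and Qs = 2P + 277.
Before the tax: set 436 − P = 2P + 277 → P* = $53, Q* = 383.
With the tax collected from suppliers, supply shifts: Qs = 2(P − 21) + 277.
New equilibrium: consumers pay $67, suppliers receive $46, Q = 369. (Wedge: Pb − Ps = 21.)
Quantity falls by |ΔQ| = |383 − 369| = 14.
DWL = ½ · t · |ΔQ| = ½ · 21 · 14 = $147.

Deadweight loss = $147 thousand.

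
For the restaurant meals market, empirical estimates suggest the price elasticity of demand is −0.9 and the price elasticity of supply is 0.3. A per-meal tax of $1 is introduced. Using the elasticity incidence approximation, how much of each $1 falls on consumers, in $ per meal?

Consumers bear ≈ $0.25 per meal.

Incidence ratio: consumers' share ≈ εs / (εs + |εd|) = 0.3 / (0.3 + 0.9) = 0.25.
So consumers bear ≈ 0.25 × $1 = $0.25; producers bear $0.75.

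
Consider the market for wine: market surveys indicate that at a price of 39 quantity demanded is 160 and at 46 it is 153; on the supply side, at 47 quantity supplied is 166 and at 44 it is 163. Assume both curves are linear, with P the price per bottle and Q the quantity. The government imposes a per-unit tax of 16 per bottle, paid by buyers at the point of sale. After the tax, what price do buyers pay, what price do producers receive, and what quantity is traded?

Buyers pay 48; producers receive 32; quantity = 151.

Demand slope: (153 − 160)/(46 − 39) = -1, so Qd = 199 − P.
Supply slope: (163 − 166)/(44 − 47) = 1, so Qs = P + 119.
Without the tax, 199 − P = P + 119 gives 2P = 80, so P* = 40 and Q* = 159.
With the tax collected from buyers, demand (in seller-price terms) shifts: Qd = 199 − (P + 16).
New equilibrium: buyers pay 48, producers receive 32, Q = 151. (Wedge: Pb − Ps = 16.)
The less price-elastic side of the market bears the larger share of a per-unit tax.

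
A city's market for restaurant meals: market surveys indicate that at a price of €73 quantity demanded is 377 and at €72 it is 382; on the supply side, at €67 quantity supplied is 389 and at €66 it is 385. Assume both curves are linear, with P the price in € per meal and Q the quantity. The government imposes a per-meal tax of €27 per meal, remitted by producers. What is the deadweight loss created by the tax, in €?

Demand slope: (382 − 377)/(72 − 73) = -5, so Qd = 742 − 5P.
Supply slope: (385 − 389)/(66 − 67) = 4, so Qs = 4P + 121.
Without the tax, 742 − 5P = 4P + 121 gives 9P = 621, so P* = €69 and Q* = 397.
With the tax collected from producers, supply shifts: Qs = 4(P − 27) + 121.
New equilibrium: consumers pay €81, producers receive €54, Q = 337. (Wedge: Pb − Ps = 27.)
Quantity falls by |ΔQ| = |397 − 337| = 60.
DWL = ½ · t · |ΔQ| = ½ · 27 · 60 = €810.

Deadweight loss = €810.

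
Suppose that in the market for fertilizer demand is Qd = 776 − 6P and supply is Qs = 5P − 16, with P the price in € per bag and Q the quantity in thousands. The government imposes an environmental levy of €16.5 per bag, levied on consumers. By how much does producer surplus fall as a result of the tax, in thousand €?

Producer surplus falls by €2893.5 thousand.

Before the tax: set 776 − 6P = 5P − 16 → P* = €72, Q* = 344.
With the tax collected from consumers, demand (in seller-price terms) shifts: Qd = 776 − 6(P + 16.5).
New equilibrium: consumers pay €79.5, sellers receive €63, Q = 299. (Wedge: Pb − Ps = 16.5.)
ΔPS is the trapezoid between Q = 299 and Q = 344 of height €9: ½ · (344 + 299) · 9 = €2893.5.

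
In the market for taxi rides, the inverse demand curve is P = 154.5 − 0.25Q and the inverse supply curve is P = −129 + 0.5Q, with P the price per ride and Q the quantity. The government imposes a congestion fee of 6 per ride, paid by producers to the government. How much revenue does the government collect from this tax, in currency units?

Tax revenue = 2220.

Rewrite in direct form: Qd = 618 − 4P and Qs = 2P + 258.
Before the tax: set 618 − 4P = 2P + 258 → P* = 60, Q* = 378.
With the tax collected from producers, supply shifts: Qs = 2(P − 6) + 258.
Solving gives Q = 370 with buyers paying 62 and producers receiving 56 (the 6 wedge).
Revenue = t · Q = 6 · 370 = 2220.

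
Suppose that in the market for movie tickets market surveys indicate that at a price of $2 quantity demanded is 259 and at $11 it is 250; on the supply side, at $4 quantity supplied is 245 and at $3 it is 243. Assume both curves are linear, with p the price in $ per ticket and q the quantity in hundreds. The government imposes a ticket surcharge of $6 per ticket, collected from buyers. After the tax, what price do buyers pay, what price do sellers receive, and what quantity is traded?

Demand slope: (250 − 259)/(11 − 2) = -1, so qd = 261 − p.
Supply slope: (243 − 245)/(3 − 4) = 2, so qs = 2p + 237.
Without the tax, 261 − p = 2p + 237 gives 3p = 24, so p* = $8 and q* = 253.
With the tax collected from buyers, demand (in seller-price terms) shifts: qd = 261 − (p + 6).
New equilibrium: buyers pay $12, sellers receive $6, q = 249. (Wedge: pb − ps = 6.)

Buyers pay $12; sellers receive $6; quantity = 249.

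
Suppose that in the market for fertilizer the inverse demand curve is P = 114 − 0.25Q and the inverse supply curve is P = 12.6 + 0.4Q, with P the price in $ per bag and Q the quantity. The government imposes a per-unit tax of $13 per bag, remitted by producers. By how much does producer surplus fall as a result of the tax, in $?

Producer surplus falls by $1168.

Inverting to Q(P) form: Qd = 456 − 4P; Qs = 2.5P − 31.5.
Without the tax, 456 − 4P = 2.5P − 31.5 gives 6.5P = 487.5, so P* = $75 and Q* = 156.
With the tax collected from producers, supply shifts: Qs = 2.5(P − 13) − 31.5.
Solving gives Q = 136 with consumers paying $80 and producers receiving $67 (the $13 wedge).
ΔPS is the trapezoid between Q = 136 and Q = 156 of height $8: ½ · (156 + 136) · 8 = $1168.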